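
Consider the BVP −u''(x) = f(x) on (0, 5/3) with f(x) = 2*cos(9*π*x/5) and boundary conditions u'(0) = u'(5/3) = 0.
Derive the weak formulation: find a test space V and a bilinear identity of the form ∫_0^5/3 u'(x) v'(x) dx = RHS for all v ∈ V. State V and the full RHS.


V = H^1(0, 5/3) (no boundary constraint on v; u is determined up to an additive constant); weak form: ∫_0^5/3 u'v' dx = ∫_0^5/3 (2*cos(9*π*x/5)) v dx for all v ∈ V.

Multiply both sides by a test function v and integrate from 0 to 5/3:
  ∫_0^5/3 −u''(x) v(x) dx = ∫_0^5/3 f(x) v(x) dx.
Integrate the LHS by parts once:
  ∫_0^5/3 −u'' v dx = −[u'(x) v(x)]_0^5/3 + ∫_0^5/3 u'(x) v'(x) dx.
Thus ∫_0^5/3 u'(x) v'(x) dx = ∫_0^5/3 f(x) v(x) dx + [u'(x) v(x)]_0^5/3.
Choose V so that boundary terms are either known or forced to vanish.
u has homogeneous Neumann: u'(0) = u'(5/3) = 0. So [u' v]_0^5/3 = 0·v(5/3) − 0·v(0) = 0 for any v; take V = H^1(0, 5/3).
Weak formulation: find u (satisfying any essential BC) such that ∫_0^5/3 u'(x) v'(x) dx = ∫_0^5/3 f v dx for all v ∈ V (homogeneous Neumann, so boundary terms vanish).
Substituting f(x) = 2*cos(9*π*x/5), the right-hand side is ∫_0^5/3 (2*cos(9*π*x/5)) v dx.
Compatibility check (pure Neumann): taking v ≡ 1 ∈ V gives 0 = ∫_0^5/3 f dx + (0) − (0), i.e. ∫_0^5/3 f dx must equal u'(0) − u'(5/3) = 0. Indeed ∫_0^5/3 (2*cos(9*π*x/5)) dx = 0, so the data are compatible. The solution is then unique only up to an additive constant (fix it e.g. by requiring ∫_0^5/3 u dx = 0).


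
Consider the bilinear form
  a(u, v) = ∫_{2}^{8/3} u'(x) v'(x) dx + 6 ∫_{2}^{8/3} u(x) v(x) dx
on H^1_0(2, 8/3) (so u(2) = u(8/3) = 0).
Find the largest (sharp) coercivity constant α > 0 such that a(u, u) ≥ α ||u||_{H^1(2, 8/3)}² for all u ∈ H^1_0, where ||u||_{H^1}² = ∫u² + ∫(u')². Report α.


α = 1

Coercivity of a(·,·) on H^1_0(2, 8/3) means a(u, u) ≥ α ||u||_{H^1}² for every u ∈ H^1_0.
The interval has length L = 2/3, and Poincaré/coercivity depend only on L. Here a(u, u) = ∫(u')² + (6)·∫u².
Here c = 6 ≥ 1, so a(u,u) = ∫(u')² + c∫u² ≥ ∫(u')² + ∫u² = ||u||_{H^1}², i.e. α = 1 works. No larger α is possible: a(u,u) ≥ α||u||_{H^1}² means (1−α)∫(u')² ≥ (α−c)∫u², and for the modes u_n = sin(nπ(x−x₀)/L) (x₀ the left endpoint) one has ∫u_n²/∫(u_n')² = (L/(nπ))² → 0, so a(u_n,u_n)/||u_n||_{H^1}² → 1. Hence the optimal constant is α = 1.
Therefore α = 1.


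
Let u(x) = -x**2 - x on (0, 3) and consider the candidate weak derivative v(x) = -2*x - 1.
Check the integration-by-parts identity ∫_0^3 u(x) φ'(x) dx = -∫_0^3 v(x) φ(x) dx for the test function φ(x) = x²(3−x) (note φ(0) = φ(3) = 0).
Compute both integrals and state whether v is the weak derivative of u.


LHS = 621/20, RHS = 621/20. Yes, v = u' weakly.

u(x) = -x**2 - x, classical derivative u'(x) = -2*x - 1.
φ(x) = x²(3−x), so φ'(x) = 3*x*(2 - x).
Note φ(0) = φ(3) = 0, so the boundary term u·φ vanishes.
LHS = ∫_0^3 u(x) φ'(x) dx = ∫_0^3 (3*x^4 - 3*x^3 - 6*x^2) dx. Term by term:
  ∫_0^3 3*x^4 dx = 729/5;  ∫_0^3 -3*x^3 dx = -243/4;  ∫_0^3 -6*x^2 dx = -54.
Sum: 729/5 − 243/4 − 54 = 621/20.
So LHS = 621/20.
∫_0^3 v(x) φ(x) dx = ∫_0^3 (2*x^4 - 5*x^3 - 3*x^2) dx. Term by term:
  ∫_0^3 2*x^4 dx = 486/5;  ∫_0^3 -5*x^3 dx = -405/4;  ∫_0^3 -3*x^2 dx = -27.
Sum: 486/5 − 405/4 − 27 = -621/20.
So RHS = -∫_0^3 v(x) φ(x) dx = 621/20.
LHS = RHS, so the identity holds for this test φ.
Moreover u is smooth here and v(x) = u'(x) = -2*x - 1 pointwise, so the identity holds for every test function. Hence v is the weak derivative of u.


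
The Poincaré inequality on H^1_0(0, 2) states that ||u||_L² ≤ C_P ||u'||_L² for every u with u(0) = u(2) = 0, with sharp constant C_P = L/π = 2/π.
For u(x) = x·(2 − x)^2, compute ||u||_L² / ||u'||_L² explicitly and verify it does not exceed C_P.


||u||_L² / ||u'||_L² = sqrt(14)/7 < C_P = 2/π.

u(x) = x·(2 − x)^2, so u'(x) = (x - 2)*(3*x - 2).
u(x) = x·(2 − x)^2 vanishes at x = 0 and x = 2, so u ∈ H^1_0(0, 2). Differentiate via the product rule and integrate the resulting polynomials term by term.
  ∫_0^2 u² dx = ∫_0^2 (x^6 - 8*x^5 + 24*x^4 - 32*x^3 + 16*x^2) dx. Term by term:
    ∫_0^2 x^6 dx = 128/7;  ∫_0^2 -8*x^5 dx = -256/3;  ∫_0^2 24*x^4 dx = 768/5;
    ∫_0^2 -32*x^3 dx = -128;  ∫_0^2 16*x^2 dx = 128/3.
  Sum: 128/7 − 256/3 + 768/5 − 128 + 128/3 = 128/105.
  ∫_0^2 (u')² dx = ∫_0^2 (9*x^4 - 48*x^3 + 88*x^2 - 64*x + 16) dx. Term by term:
    ∫_0^2 9*x^4 dx = 288/5;  ∫_0^2 -48*x^3 dx = -192;  ∫_0^2 88*x^2 dx = 704/3;
    ∫_0^2 -64*x dx = -128;  ∫_0^2 16 dx = 32.
  Sum: 288/5 − 192 + 704/3 − 128 + 32 = 64/15.
∫_0^2 u² dx = 128/105, so ||u||_L² = 8*sqrt(210)/105.
∫_0^2 (u')² dx = 64/15, so ||u'||_L² = 8*sqrt(15)/15.
Ratio ||u||_L² / ||u'||_L² = sqrt(14)/7.
Sharp Poincaré constant on H^1_0(0, 2) is C_P = L/π = 2/π, achieved by sin(π/2·x).
A polynomial bump cannot attain the sharp Poincaré constant (only the first sine eigenfunction does), so the ratio is strictly less than C_P, consistent with ||u||_L² ≤ C_P ||u'||_L².


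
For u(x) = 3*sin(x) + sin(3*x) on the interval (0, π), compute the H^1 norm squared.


||u||_{H^1(0,π)}^2 = 14*π

u'(x) = 3*cos(x) + 3*cos(3*x).
Expand u² and (u')² and integrate term by term on (0, π), using: for integers n ≥ 1, ∫_0^π sin²(nx) dx = ∫_0^π cos²(nx) dx = π/2; for n ≠ n', ∫_0^π sin(nx)sin(n'x) dx = ∫_0^π cos(nx)cos(n'x) dx = 0; and by product-to-sum, ∫_0^π sin(nx)cos(n'x) dx = ½∫_0^π [sin((n+n')x) + sin((n−n')x)] dx, which is 0 when n+n' is even and 2n/(n²−n'²) when n+n' is odd (it need not vanish on (0, π)).
  u² squared terms: (3)²·∫sin(x)² dx = 9·π/2 = 9*π/2;  (1)²·∫sin(3x)² dx = 1·π/2 = π/2.
  u² cross terms: 2·(3)·(1)·∫sin(x)·sin(3x) dx = 6·(0) = 0.
  So ∫_0^π u² dx = 9*π/2 + π/2 + 0 = 5*π.
  (u')² squared terms: (3)²·∫cos(x)² dx = 9·π/2 = 9*π/2;  (3)²·∫cos(3x)² dx = 9·π/2 = 9*π/2.
  (u')² cross terms: 2·(3)·(3)·∫cos(x)·cos(3x) dx = 18·(0) = 0.
  So ∫_0^π (u')² dx = 9*π/2 + 9*π/2 + 0 = 9*π.
||u||_{H^1}^2 = (5*π) + (9*π) = 14*π.


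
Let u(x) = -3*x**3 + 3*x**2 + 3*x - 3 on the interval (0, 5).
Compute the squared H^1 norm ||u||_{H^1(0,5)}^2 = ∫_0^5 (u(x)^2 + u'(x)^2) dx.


||u||_{H^1}^2 = 605580/7

The H^1 norm (squared) on an interval (0, L) is
  ||u||_{H^1}^2 = ∫_0^L u(x)^2 dx + ∫_0^L u'(x)^2 dx.
Compute u'(x) = -9*x**2 + 6*x + 3.
Then u(x)^2 = 9*x**6 - 18*x**5 - 9*x**4 + 36*x**3 - 9*x**2 - 18*x + 9 and u'(x)^2 = 81*x**4 - 108*x**3 - 18*x**2 + 36*x + 9.
Integrate each monomial from 0 to 5 using ∫_0^5 c·x^n dx = c·5^(n+1)/(n+1):
  ∫_0^5 u(x)^2 dx = ∫_0^5 (9*x^6 - 18*x^5 - 9*x^4 + 36*x^3 - 9*x^2 - 18*x + 9) dx. Term by term:
    ∫_0^5 9*x^6 dx = 703125/7;  ∫_0^5 -18*x^5 dx = -46875;  ∫_0^5 -9*x^4 dx = -5625;
    ∫_0^5 36*x^3 dx = 5625;  ∫_0^5 -9*x^2 dx = -375;  ∫_0^5 -18*x dx = -225;
    ∫_0^5 9 dx = 45.
  Sum: 703125/7 − 46875 − 5625 + 5625 − 375 − 225 + 45 = 371115/7.
  ∫_0^5 u'(x)^2 dx = ∫_0^5 (81*x^4 - 108*x^3 - 18*x^2 + 36*x + 9) dx. Term by term:
    ∫_0^5 81*x^4 dx = 50625;  ∫_0^5 -108*x^3 dx = -16875;  ∫_0^5 -18*x^2 dx = -750;
    ∫_0^5 36*x dx = 450;  ∫_0^5 9 dx = 45.
  Sum: 50625 − 16875 − 750 + 450 + 45 = 33495.
Adding: ||u||_{H^1}^2 = 371115/7 + 33495 = 605580/7.


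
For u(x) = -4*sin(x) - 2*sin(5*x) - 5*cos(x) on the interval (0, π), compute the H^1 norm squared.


||u||_{H^1(0,π)}^2 = 93*π

u'(x) = 5*sin(x) - 4*cos(x) - 10*cos(5*x).
Expand u² and (u')² and integrate term by term on (0, π), using: for integers n ≥ 1, ∫_0^π sin²(nx) dx = ∫_0^π cos²(nx) dx = π/2; for n ≠ n', ∫_0^π sin(nx)sin(n'x) dx = ∫_0^π cos(nx)cos(n'x) dx = 0; and by product-to-sum, ∫_0^π sin(nx)cos(n'x) dx = ½∫_0^π [sin((n+n')x) + sin((n−n')x)] dx, which is 0 when n+n' is even and 2n/(n²−n'²) when n+n' is odd (it need not vanish on (0, π)).
  u² squared terms: (-5)²·∫cos(x)² dx = 25·π/2 = 25*π/2;  (-4)²·∫sin(x)² dx = 16·π/2 = 8*π;  (-2)²·∫sin(5x)² dx = 4·π/2 = 2*π.
  u² cross terms: 2·(-5)·(-4)·∫cos(x)·sin(x) dx = 40·(0) = 0;  2·(-5)·(-2)·∫cos(x)·sin(5x) dx = 20·(0) = 0;  2·(-4)·(-2)·∫sin(x)·sin(5x) dx = 16·(0) = 0.
  So ∫_0^π u² dx = 25*π/2 + 8*π + 2*π + 0 + 0 + 0 = 45*π/2.
  (u')² squared terms: (-10)²·∫cos(5x)² dx = 100·π/2 = 50*π;  (-4)²·∫cos(x)² dx = 16·π/2 = 8*π;  (5)²·∫sin(x)² dx = 25·π/2 = 25*π/2.
  (u')² cross terms: 2·(-10)·(-4)·∫cos(5x)·cos(x) dx = 80·(0) = 0;  2·(-10)·(5)·∫cos(5x)·sin(x) dx = -100·(0) = 0;  2·(-4)·(5)·∫cos(x)·sin(x) dx = -40·(0) = 0.
  So ∫_0^π (u')² dx = 50*π + 8*π + 25*π/2 + 0 + 0 + 0 = 141*π/2.
||u||_{H^1}^2 = (45*π/2) + (141*π/2) = 93*π.


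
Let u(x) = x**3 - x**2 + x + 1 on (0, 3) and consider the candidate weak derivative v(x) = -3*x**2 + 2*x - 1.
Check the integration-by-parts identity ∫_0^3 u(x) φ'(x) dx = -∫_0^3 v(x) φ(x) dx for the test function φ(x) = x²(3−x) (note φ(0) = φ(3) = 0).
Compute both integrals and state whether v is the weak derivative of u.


LHS = -1107/20, RHS = 1107/20. No, v is not the weak derivative of u.

u(x) = x**3 - x**2 + x + 1, classical derivative u'(x) = 3*x**2 - 2*x + 1.
φ(x) = x²(3−x), so φ'(x) = 3*x*(2 - x).
Note φ(0) = φ(3) = 0, so the boundary term u·φ vanishes.
LHS = ∫_0^3 u(x) φ'(x) dx = ∫_0^3 (-3*x^5 + 9*x^4 - 9*x^3 + 3*x^2 + 6*x) dx. Term by term:
  ∫_0^3 -3*x^5 dx = -729/2;  ∫_0^3 9*x^4 dx = 2187/5;  ∫_0^3 -9*x^3 dx = -729/4;
  ∫_0^3 3*x^2 dx = 27;  ∫_0^3 6*x dx = 27.
Sum: -729/2 + 2187/5 − 729/4 + 27 + 27 = -1107/20.
So LHS = -1107/20.
∫_0^3 v(x) φ(x) dx = ∫_0^3 (3*x^5 - 11*x^4 + 7*x^3 - 3*x^2) dx. Term by term:
  ∫_0^3 3*x^5 dx = 729/2;  ∫_0^3 -11*x^4 dx = -2673/5;  ∫_0^3 7*x^3 dx = 567/4;
  ∫_0^3 -3*x^2 dx = -27.
Sum: 729/2 − 2673/5 + 567/4 − 27 = -1107/20.
So RHS = -∫_0^3 v(x) φ(x) dx = 1107/20.
LHS − RHS = -1107/10 ≠ 0, so the identity fails.
(For a valid weak derivative the identity must hold for EVERY test function, in particular this one. The failure shows v is NOT the weak derivative of u.)
Correct weak derivative would be u'(x) = 3*x**2 - 2*x + 1.


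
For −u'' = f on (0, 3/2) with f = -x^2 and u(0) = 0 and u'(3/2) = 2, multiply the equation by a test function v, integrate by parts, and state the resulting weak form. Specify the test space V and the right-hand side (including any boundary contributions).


V = {v ∈ H^1(0, 3/2) : v(0) = 0} (test functions vanish at x = 0 where u is specified); weak form: ∫_0^3/2 u'v' dx = ∫_0^3/2 (-x^2) v dx + 2·v(3/2) for all v ∈ V.

Multiply both sides by a test function v and integrate from 0 to 3/2:
  ∫_0^3/2 −u''(x) v(x) dx = ∫_0^3/2 f(x) v(x) dx.
Integrate the LHS by parts once:
  ∫_0^3/2 −u'' v dx = −[u'(x) v(x)]_0^3/2 + ∫_0^3/2 u'(x) v'(x) dx.
Thus ∫_0^3/2 u'(x) v'(x) dx = ∫_0^3/2 f(x) v(x) dx + [u'(x) v(x)]_0^3/2.
Choose V so that boundary terms are either known or forced to vanish.
Mixed BC: u(0) = 0 (Dirichlet) and u'(3/2) = 2 (Neumann). Define V = {v ∈ H^1(0, 3/2) : v(0) = 0}. Then [u' v]_0^3/2 = u'(3/2)·v(3/2) − u'(0)·0 = 2·v(3/2).
Weak formulation: find u (satisfying any essential BC) such that ∫_0^3/2 u'(x) v'(x) dx = ∫_0^3/2 f v dx + 2·v(3/2) for all v ∈ V (Dirichlet at 0 absorbed into V; Neumann datum at x = 3/2 contributes the boundary term).
Substituting f(x) = -x^2, the right-hand side is ∫_0^3/2 (-x^2) v dx + 2·v(3/2).


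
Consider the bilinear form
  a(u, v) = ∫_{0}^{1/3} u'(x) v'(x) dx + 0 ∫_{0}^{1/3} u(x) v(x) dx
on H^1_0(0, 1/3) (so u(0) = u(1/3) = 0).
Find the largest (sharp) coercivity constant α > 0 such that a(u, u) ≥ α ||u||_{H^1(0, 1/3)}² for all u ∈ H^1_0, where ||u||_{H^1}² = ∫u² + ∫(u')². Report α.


α = 9*π^2/(1 + 9*π^2)

Coercivity of a(·,·) on H^1_0(0, 1/3) means a(u, u) ≥ α ||u||_{H^1}² for every u ∈ H^1_0.
The interval has length L = 1/3, and Poincaré/coercivity depend only on L. Here a(u, u) = ∫(u')² + (0)·∫u².
Here c = 0, so a(u,u) = ∫(u')² alone. The condition a(u,u) ≥ α||u||_{H^1}² reads (1−α)∫(u')² ≥ (α−c)∫u². Any admissible α is ≤ 1 (rapidly oscillating u have ∫u²/∫(u')² → 0), and α = 1 would force 0 ≥ (1−c)∫u², impossible since c < 1; so 1−α > 0. By the sharp Poincaré inequality on H^1_0 of an interval of length L, ∫(u')² ≥ (π/L)²∫u² with equality for the first sine mode sin(π(x−x₀)/L) (x₀ the left endpoint), so the inequality holds for all u iff (1−α)(π/L)² ≥ α − c, i.e. α ≤ ((π/L)² + c)/((π/L)² + 1) = (1 + c(L/π)²)/(1 + (L/π)²). (Direct route, valid since c ≤ 0: Poincaré gives c∫u² ≥ c(L/π)²∫(u')², so a(u,u) ≥ (1 + c(L/π)²)∫(u')², while ||u||_{H^1}² ≤ (1 + (L/π)²)∫(u')²; dividing yields the same α.) With (π/L)² = 9*π^2 and c = 0, the largest admissible constant is α = ((π/L)² + c)/((π/L)² + 1).
Simplifying, α = 9*π^2/(1 + 9*π^2).


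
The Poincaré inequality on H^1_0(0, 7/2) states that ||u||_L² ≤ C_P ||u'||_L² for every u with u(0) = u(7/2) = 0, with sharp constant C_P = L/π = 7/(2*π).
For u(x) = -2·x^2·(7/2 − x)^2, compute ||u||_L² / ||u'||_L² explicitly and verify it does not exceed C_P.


||u||_L² / ||u'||_L² = 7*sqrt(3)/12 < C_P = 7/(2*π).

u(x) = -2·x^2·(7/2 − x)^2, so u'(x) = x*(-8*x^2 + 42*x - 49).
u(x) = -2·x^2·(7/2 − x)^2 vanishes at x = 0 and x = 7/2, so u ∈ H^1_0(0, 7/2). Differentiate via the product rule and integrate the resulting polynomials term by term.
  ∫_0^7/2 u² dx = ∫_0^7/2 (4*x^8 - 56*x^7 + 294*x^6 - 686*x^5 + 2401*x^4/4) dx. Term by term:
    ∫_0^7/2 4*x^8 dx = 40353607/1152;  ∫_0^7/2 -56*x^7 dx = -40353607/256;  ∫_0^7/2 294*x^6 dx = 17294403/64;
    ∫_0^7/2 -686*x^5 dx = -40353607/192;  ∫_0^7/2 2401*x^4/4 dx = 40353607/640.
  Sum: 40353607/1152 − 40353607/256 + 17294403/64 − 40353607/192 + 40353607/640 = 5764801/11520.
  ∫_0^7/2 (u')² dx = ∫_0^7/2 (64*x^6 - 672*x^5 + 2548*x^4 - 4116*x^3 + 2401*x^2) dx. Term by term:
    ∫_0^7/2 64*x^6 dx = 117649/2;  ∫_0^7/2 -672*x^5 dx = -823543/4;  ∫_0^7/2 2548*x^4 dx = 10706059/40;
    ∫_0^7/2 -4116*x^3 dx = -2470629/16;  ∫_0^7/2 2401*x^2 dx = 823543/24.
  Sum: 117649/2 − 823543/4 + 10706059/40 − 2470629/16 + 823543/24 = 117649/240.
∫_0^7/2 u² dx = 5764801/11520, so ||u||_L² = 2401*sqrt(5)/240.
∫_0^7/2 (u')² dx = 117649/240, so ||u'||_L² = 343*sqrt(15)/60.
Ratio ||u||_L² / ||u'||_L² = 7*sqrt(3)/12.
Sharp Poincaré constant on H^1_0(0, 7/2) is C_P = L/π = 7/(2*π), achieved by sin(2*π/7·x).
A polynomial bump cannot attain the sharp Poincaré constant (only the first sine eigenfunction does), so the ratio is strictly less than C_P, consistent with ||u||_L² ≤ C_P ||u'||_L².


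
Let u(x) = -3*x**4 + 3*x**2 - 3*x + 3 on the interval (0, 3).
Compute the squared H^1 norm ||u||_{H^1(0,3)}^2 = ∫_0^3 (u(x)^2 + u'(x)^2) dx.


||u||_{H^1}^2 = 552717/10

The H^1 norm (squared) on an interval (0, L) is
  ||u||_{H^1}^2 = ∫_0^L u(x)^2 dx + ∫_0^L u'(x)^2 dx.
Compute u'(x) = -12*x**3 + 6*x - 3.
Then u(x)^2 = 9*x**8 - 18*x**6 + 18*x**5 - 9*x**4 - 18*x**3 + 27*x**2 - 18*x + 9 and u'(x)^2 = 144*x**6 - 144*x**4 + 72*x**3 + 36*x**2 - 36*x + 9.
Integrate each monomial from 0 to 3 using ∫_0^3 c·x^n dx = c·3^(n+1)/(n+1):
  ∫_0^3 u(x)^2 dx = ∫_0^3 (9*x^8 - 18*x^6 + 18*x^5 - 9*x^4 - 18*x^3 + 27*x^2 - 18*x + 9) dx. Term by term:
    ∫_0^3 9*x^8 dx = 19683;  ∫_0^3 -18*x^6 dx = -39366/7;  ∫_0^3 18*x^5 dx = 2187;
    ∫_0^3 -9*x^4 dx = -2187/5;  ∫_0^3 -18*x^3 dx = -729/2;  ∫_0^3 27*x^2 dx = 243;
    ∫_0^3 -18*x dx = -81;  ∫_0^3 9 dx = 27.
  Sum: 19683 − 39366/7 + 2187 − 2187/5 − 729/2 + 243 − 81 + 27 = 1094337/70.
  ∫_0^3 u'(x)^2 dx = ∫_0^3 (144*x^6 - 144*x^4 + 72*x^3 + 36*x^2 - 36*x + 9) dx. Term by term:
    ∫_0^3 144*x^6 dx = 314928/7;  ∫_0^3 -144*x^4 dx = -34992/5;  ∫_0^3 72*x^3 dx = 1458;
    ∫_0^3 36*x^2 dx = 324;  ∫_0^3 -36*x dx = -162;  ∫_0^3 9 dx = 27.
  Sum: 314928/7 − 34992/5 + 1458 + 324 − 162 + 27 = 1387341/35.
Adding: ||u||_{H^1}^2 = 1094337/70 + 1387341/35 = 552717/10.


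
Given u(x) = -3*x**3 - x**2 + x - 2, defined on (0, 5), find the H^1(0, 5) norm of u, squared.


||u||_{H^1}^2 = 2384325/14

The H^1 norm (squared) on an interval (0, L) is
  ||u||_{H^1}^2 = ∫_0^L u(x)^2 dx + ∫_0^L u'(x)^2 dx.
Compute u'(x) = -9*x**2 - 2*x + 1.
Then u(x)^2 = 9*x**6 + 6*x**5 - 5*x**4 + 10*x**3 + 5*x**2 - 4*x + 4 and u'(x)^2 = 81*x**4 + 36*x**3 - 14*x**2 - 4*x + 1.
Integrate each monomial from 0 to 5 using ∫_0^5 c·x^n dx = c·5^(n+1)/(n+1):
  ∫_0^5 u(x)^2 dx = ∫_0^5 (9*x^6 + 6*x^5 - 5*x^4 + 10*x^3 + 5*x^2 - 4*x + 4) dx. Term by term:
    ∫_0^5 9*x^6 dx = 703125/7;  ∫_0^5 6*x^5 dx = 15625;  ∫_0^5 -5*x^4 dx = -3125;
    ∫_0^5 10*x^3 dx = 3125/2;  ∫_0^5 5*x^2 dx = 625/3;  ∫_0^5 -4*x dx = -50;
    ∫_0^5 4 dx = 20.
  Sum: 703125/7 + 15625 − 3125 + 3125/2 + 625/3 − 50 + 20 = 4816865/42.
  ∫_0^5 u'(x)^2 dx = ∫_0^5 (81*x^4 + 36*x^3 - 14*x^2 - 4*x + 1) dx. Term by term:
    ∫_0^5 81*x^4 dx = 50625;  ∫_0^5 36*x^3 dx = 5625;  ∫_0^5 -14*x^2 dx = -1750/3;
    ∫_0^5 -4*x dx = -50;  ∫_0^5 1 dx = 5.
  Sum: 50625 + 5625 − 1750/3 − 50 + 5 = 166865/3.
Adding: ||u||_{H^1}^2 = 4816865/42 + 166865/3 = 2384325/14.


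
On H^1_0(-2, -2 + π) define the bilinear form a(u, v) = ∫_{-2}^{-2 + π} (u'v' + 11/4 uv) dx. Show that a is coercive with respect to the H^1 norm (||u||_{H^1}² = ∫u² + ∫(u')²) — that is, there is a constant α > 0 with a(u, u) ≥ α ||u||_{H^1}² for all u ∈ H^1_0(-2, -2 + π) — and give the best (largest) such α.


α = 1

Coercivity of a(·,·) on H^1_0(-2, -2 + π) means a(u, u) ≥ α ||u||_{H^1}² for every u ∈ H^1_0.
The interval has length L = π, and Poincaré/coercivity depend only on L. Here a(u, u) = ∫(u')² + (11/4)·∫u².
Here c = 11/4 ≥ 1, so a(u,u) = ∫(u')² + c∫u² ≥ ∫(u')² + ∫u² = ||u||_{H^1}², i.e. α = 1 works. No larger α is possible: a(u,u) ≥ α||u||_{H^1}² means (1−α)∫(u')² ≥ (α−c)∫u², and for the modes u_n = sin(nπ(x−x₀)/L) (x₀ the left endpoint) one has ∫u_n²/∫(u_n')² = (L/(nπ))² → 0, so a(u_n,u_n)/||u_n||_{H^1}² → 1. Hence the optimal constant is α = 1.
Therefore α = 1.


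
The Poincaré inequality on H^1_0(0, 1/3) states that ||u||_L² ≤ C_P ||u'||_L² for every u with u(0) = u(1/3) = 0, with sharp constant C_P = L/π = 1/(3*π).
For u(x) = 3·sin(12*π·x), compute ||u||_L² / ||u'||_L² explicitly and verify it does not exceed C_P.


||u||_L² / ||u'||_L² = 1/(12*π) < C_P = 1/(3*π).

u(x) = 3·sin(12*π·x), so u'(x) = 36*π*cos(12*π*x).
Writing u(x) = A·sin(kπx/L) with A = 3 and k = 4, use ∫_0^L sin²(kπx/L) dx = L/2 and ∫_0^L cos²(kπx/L) dx = L/2.
u² = 9·sin²(12*π·x) and (u')² = 1296*π^2·cos²(12*π·x), and each of sin², cos² integrates to L/2 = 1/6 over (0, 1/3).
∫_0^1/3 u² dx = 3/2, so ||u||_L² = sqrt(6)/2.
∫_0^1/3 (u')² dx = 216*π^2, so ||u'||_L² = 6*sqrt(6)*π.
Ratio ||u||_L² / ||u'||_L² = 1/(12*π).
Sharp Poincaré constant on H^1_0(0, 1/3) is C_P = L/π = 1/(3*π), achieved by sin(3*π·x).
This is the k = 4 harmonic; the ratio L/(kπ) is strictly less than C_P = L/π, consistent with the sharp inequality ||u||_L² ≤ C_P ||u'||_L².


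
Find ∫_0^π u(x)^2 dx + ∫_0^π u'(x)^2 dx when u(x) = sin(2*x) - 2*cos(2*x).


||u||_{H^1(0,π)}^2 = 25*π/2

u'(x) = 4*sin(2*x) + 2*cos(2*x).
Expand u² and (u')² and integrate term by term on (0, π), using: for integers n ≥ 1, ∫_0^π sin²(nx) dx = ∫_0^π cos²(nx) dx = π/2; for n ≠ n', ∫_0^π sin(nx)sin(n'x) dx = ∫_0^π cos(nx)cos(n'x) dx = 0; and by product-to-sum, ∫_0^π sin(nx)cos(n'x) dx = ½∫_0^π [sin((n+n')x) + sin((n−n')x)] dx, which is 0 when n+n' is even and 2n/(n²−n'²) when n+n' is odd (it need not vanish on (0, π)).
  u² squared terms: (-2)²·∫cos(2x)² dx = 4·π/2 = 2*π;  (1)²·∫sin(2x)² dx = 1·π/2 = π/2.
  u² cross terms: 2·(-2)·(1)·∫cos(2x)·sin(2x) dx = -4·(0) = 0.
  So ∫_0^π u² dx = 2*π + π/2 + 0 = 5*π/2.
  (u')² squared terms: (2)²·∫cos(2x)² dx = 4·π/2 = 2*π;  (4)²·∫sin(2x)² dx = 16·π/2 = 8*π.
  (u')² cross terms: 2·(2)·(4)·∫cos(2x)·sin(2x) dx = 16·(0) = 0.
  So ∫_0^π (u')² dx = 2*π + 8*π + 0 = 10*π.
||u||_{H^1}^2 = (5*π/2) + (10*π) = 25*π/2.


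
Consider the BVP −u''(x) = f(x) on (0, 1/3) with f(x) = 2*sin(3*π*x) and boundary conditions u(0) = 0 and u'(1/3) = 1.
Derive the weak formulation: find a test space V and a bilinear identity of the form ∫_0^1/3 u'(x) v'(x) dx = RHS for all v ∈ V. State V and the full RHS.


V = {v ∈ H^1(0, 1/3) : v(0) = 0} (test functions vanish at x = 0 where u is specified); weak form: ∫_0^1/3 u'v' dx = ∫_0^1/3 (2*sin(3*π*x)) v dx + v(1/3) for all v ∈ V.

Multiply both sides by a test function v and integrate from 0 to 1/3:
  ∫_0^1/3 −u''(x) v(x) dx = ∫_0^1/3 f(x) v(x) dx.
Integrate the LHS by parts once:
  ∫_0^1/3 −u'' v dx = −[u'(x) v(x)]_0^1/3 + ∫_0^1/3 u'(x) v'(x) dx.
Thus ∫_0^1/3 u'(x) v'(x) dx = ∫_0^1/3 f(x) v(x) dx + [u'(x) v(x)]_0^1/3.
Choose V so that boundary terms are either known or forced to vanish.
Mixed BC: u(0) = 0 (Dirichlet) and u'(1/3) = 1 (Neumann). Define V = {v ∈ H^1(0, 1/3) : v(0) = 0}. Then [u' v]_0^1/3 = u'(1/3)·v(1/3) − u'(0)·0 = v(1/3).
Weak formulation: find u (satisfying any essential BC) such that ∫_0^1/3 u'(x) v'(x) dx = ∫_0^1/3 f v dx + v(1/3) for all v ∈ V (Dirichlet at 0 absorbed into V; Neumann datum at x = 1/3 contributes the boundary term).
Substituting f(x) = 2*sin(3*π*x), the right-hand side is ∫_0^1/3 (2*sin(3*π*x)) v dx + v(1/3).


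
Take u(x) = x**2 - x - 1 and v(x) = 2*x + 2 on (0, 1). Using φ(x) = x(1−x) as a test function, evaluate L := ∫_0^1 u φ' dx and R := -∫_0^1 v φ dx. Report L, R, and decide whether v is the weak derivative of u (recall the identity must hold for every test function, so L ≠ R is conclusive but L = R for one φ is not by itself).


LHS = 0, RHS = -1/2. No, v is not the weak derivative of u.

u(x) = x**2 - x - 1, classical derivative u'(x) = 2*x - 1.
φ(x) = x(1−x), so φ'(x) = 1 - 2*x.
Note φ(0) = φ(1) = 0, so the boundary term u·φ vanishes.
LHS = ∫_0^1 u(x) φ'(x) dx = ∫_0^1 (-2*x^3 + 3*x^2 + x - 1) dx. Term by term:
  ∫_0^1 -2*x^3 dx = -1/2;  ∫_0^1 3*x^2 dx = 1;  ∫_0^1 x dx = 1/2;
  ∫_0^1 -1 dx = -1.
Sum: -1/2 + 1 + 1/2 − 1 = 0.
So LHS = 0.
∫_0^1 v(x) φ(x) dx = ∫_0^1 (-2*x^3 + 2*x) dx. Term by term:
  ∫_0^1 -2*x^3 dx = -1/2;  ∫_0^1 2*x dx = 1.
Sum: -1/2 + 1 = 1/2.
So RHS = -∫_0^1 v(x) φ(x) dx = -1/2.
LHS − RHS = 1/2 ≠ 0, so the identity fails.
(For a valid weak derivative the identity must hold for EVERY test function, in particular this one. The failure shows v is NOT the weak derivative of u.)
Correct weak derivative would be u'(x) = 2*x - 1.


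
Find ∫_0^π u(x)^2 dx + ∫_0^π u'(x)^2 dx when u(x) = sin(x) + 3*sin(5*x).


||u||_{H^1(0,π)}^2 = 118*π

u'(x) = cos(x) + 15*cos(5*x).
Expand u² and (u')² and integrate term by term on (0, π), using: for integers n ≥ 1, ∫_0^π sin²(nx) dx = ∫_0^π cos²(nx) dx = π/2; for n ≠ n', ∫_0^π sin(nx)sin(n'x) dx = ∫_0^π cos(nx)cos(n'x) dx = 0; and by product-to-sum, ∫_0^π sin(nx)cos(n'x) dx = ½∫_0^π [sin((n+n')x) + sin((n−n')x)] dx, which is 0 when n+n' is even and 2n/(n²−n'²) when n+n' is odd (it need not vanish on (0, π)).
  u² squared terms: (3)²·∫sin(5x)² dx = 9·π/2 = 9*π/2;  (1)²·∫sin(x)² dx = 1·π/2 = π/2.
  u² cross terms: 2·(3)·(1)·∫sin(5x)·sin(x) dx = 6·(0) = 0.
  So ∫_0^π u² dx = 9*π/2 + π/2 + 0 = 5*π.
  (u')² squared terms: (15)²·∫cos(5x)² dx = 225·π/2 = 225*π/2;  (1)²·∫cos(x)² dx = 1·π/2 = π/2.
  (u')² cross terms: 2·(15)·(1)·∫cos(5x)·cos(x) dx = 30·(0) = 0.
  So ∫_0^π (u')² dx = 225*π/2 + π/2 + 0 = 113*π.
||u||_{H^1}^2 = (5*π) + (113*π) = 118*π.


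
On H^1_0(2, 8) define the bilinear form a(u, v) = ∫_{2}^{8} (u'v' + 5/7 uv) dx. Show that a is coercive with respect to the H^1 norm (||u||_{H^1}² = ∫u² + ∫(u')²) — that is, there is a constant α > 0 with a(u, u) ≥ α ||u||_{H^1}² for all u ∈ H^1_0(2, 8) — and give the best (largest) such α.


α = (π^2 + 180/7)/(π^2 + 36)

Coercivity of a(·,·) on H^1_0(2, 8) means a(u, u) ≥ α ||u||_{H^1}² for every u ∈ H^1_0.
The interval has length L = 6, and Poincaré/coercivity depend only on L. Here a(u, u) = ∫(u')² + (5/7)·∫u².
Here 0 < c = 5/7 < 1. The condition a(u,u) ≥ α||u||_{H^1}² reads (1−α)∫(u')² ≥ (α−c)∫u². Any admissible α is ≤ 1 (rapidly oscillating u have ∫u²/∫(u')² → 0), and α = 1 would force 0 ≥ (1−c)∫u², impossible since c < 1; so 1−α > 0. By the sharp Poincaré inequality on H^1_0 of an interval of length L, ∫(u')² ≥ (π/L)²∫u² with equality for the first sine mode sin(π(x−x₀)/L) (x₀ the left endpoint), so the inequality holds for all u iff (1−α)(π/L)² ≥ α − c, i.e. α ≤ ((π/L)² + c)/((π/L)² + 1) = (1 + c(L/π)²)/(1 + (L/π)²). With (π/L)² = π^2/36 and c = 5/7, the largest admissible constant is α = ((π/L)² + c)/((π/L)² + 1).
Simplifying, α = (π^2 + 180/7)/(π^2 + 36).


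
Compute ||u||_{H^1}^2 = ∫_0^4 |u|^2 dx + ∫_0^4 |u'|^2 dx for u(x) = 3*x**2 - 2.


||u||_{H^1}^2 = 11856/5

The H^1 norm (squared) on an interval (0, L) is
  ||u||_{H^1}^2 = ∫_0^L u(x)^2 dx + ∫_0^L u'(x)^2 dx.
Compute u'(x) = 6*x.
Then u(x)^2 = 9*x**4 - 12*x**2 + 4 and u'(x)^2 = 36*x**2.
Integrate each monomial from 0 to 4 using ∫_0^4 c·x^n dx = c·4^(n+1)/(n+1):
  ∫_0^4 u(x)^2 dx = ∫_0^4 (9*x^4 - 12*x^2 + 4) dx. Term by term:
    ∫_0^4 9*x^4 dx = 9216/5;  ∫_0^4 -12*x^2 dx = -256;  ∫_0^4 4 dx = 16.
  Sum: 9216/5 − 256 + 16 = 8016/5.
  ∫_0^4 u'(x)^2 dx = ∫_0^4 (36*x^2) dx. Term by term:
    ∫_0^4 36*x^2 dx = 768.
Adding: ||u||_{H^1}^2 = 8016/5 + 768 = 11856/5.


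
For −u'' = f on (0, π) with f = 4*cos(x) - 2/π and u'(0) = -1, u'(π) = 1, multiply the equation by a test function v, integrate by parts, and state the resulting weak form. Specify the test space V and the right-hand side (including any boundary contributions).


V = H^1(0, π) (v unrestricted at boundary; u is determined up to an additive constant); weak form: ∫_0^π u'v' dx = ∫_0^π (4*cos(x) - 2/π) v dx + v(π) + v(0) for all v ∈ V.

Multiply both sides by a test function v and integrate from 0 to π:
  ∫_0^π −u''(x) v(x) dx = ∫_0^π f(x) v(x) dx.
Integrate the LHS by parts once:
  ∫_0^π −u'' v dx = −[u'(x) v(x)]_0^π + ∫_0^π u'(x) v'(x) dx.
Thus ∫_0^π u'(x) v'(x) dx = ∫_0^π f(x) v(x) dx + [u'(x) v(x)]_0^π.
Choose V so that boundary terms are either known or forced to vanish.
u has inhomogeneous Neumann u'(0) = -1, u'(π) = 1. [u' v]_0^π = (1)·v(π) − (-1)·v(0) = v(π) + v(0). Take V = H^1(0, π); boundary term becomes part of RHS.
Weak formulation: find u (satisfying any essential BC) such that ∫_0^π u'(x) v'(x) dx = ∫_0^π f v dx + v(π) + v(0) for all v ∈ V (Neumann data are natural BCs: they enter the RHS as boundary terms).
Substituting f(x) = 4*cos(x) - 2/π, the right-hand side is ∫_0^π (4*cos(x) - 2/π) v dx + v(π) + v(0).
Compatibility check (pure Neumann): taking v ≡ 1 ∈ V gives 0 = ∫_0^π f dx + (1) − (-1), i.e. ∫_0^π f dx must equal u'(0) − u'(π) = -2. Indeed ∫_0^π (4*cos(x) - 2/π) dx = -2, so the data are compatible. The solution is then unique only up to an additive constant (fix it e.g. by requiring ∫_0^π u dx = 0).


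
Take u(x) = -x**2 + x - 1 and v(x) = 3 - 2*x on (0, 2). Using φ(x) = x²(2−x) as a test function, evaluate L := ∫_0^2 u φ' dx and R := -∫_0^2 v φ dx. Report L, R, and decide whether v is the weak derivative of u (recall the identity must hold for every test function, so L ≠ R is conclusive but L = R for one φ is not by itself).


LHS = 28/15, RHS = -4/5. No, v is not the weak derivative of u.

u(x) = -x**2 + x - 1, classical derivative u'(x) = 1 - 2*x.
φ(x) = x²(2−x), so φ'(x) = x*(4 - 3*x).
Note φ(0) = φ(2) = 0, so the boundary term u·φ vanishes.
LHS = ∫_0^2 u(x) φ'(x) dx = ∫_0^2 (3*x^4 - 7*x^3 + 7*x^2 - 4*x) dx. Term by term:
  ∫_0^2 3*x^4 dx = 96/5;  ∫_0^2 -7*x^3 dx = -28;  ∫_0^2 7*x^2 dx = 56/3;
  ∫_0^2 -4*x dx = -8.
Sum: 96/5 − 28 + 56/3 − 8 = 28/15.
So LHS = 28/15.
∫_0^2 v(x) φ(x) dx = ∫_0^2 (2*x^4 - 7*x^3 + 6*x^2) dx. Term by term:
  ∫_0^2 2*x^4 dx = 64/5;  ∫_0^2 -7*x^3 dx = -28;  ∫_0^2 6*x^2 dx = 16.
Sum: 64/5 − 28 + 16 = 4/5.
So RHS = -∫_0^2 v(x) φ(x) dx = -4/5.
LHS − RHS = 8/3 ≠ 0, so the identity fails.
(For a valid weak derivative the identity must hold for EVERY test function, in particular this one. The failure shows v is NOT the weak derivative of u.)
Correct weak derivative would be u'(x) = 1 - 2*x.


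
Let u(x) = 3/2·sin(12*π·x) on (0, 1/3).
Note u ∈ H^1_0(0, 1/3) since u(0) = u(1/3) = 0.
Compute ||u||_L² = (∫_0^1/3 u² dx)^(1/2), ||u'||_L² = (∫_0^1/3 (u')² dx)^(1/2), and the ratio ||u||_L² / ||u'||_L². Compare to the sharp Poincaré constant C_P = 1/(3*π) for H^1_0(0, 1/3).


||u||_L² / ||u'||_L² = 1/(12*π) < C_P = 1/(3*π).

u(x) = 3/2·sin(12*π·x), so u'(x) = 18*π*cos(12*π*x).
Writing u(x) = A·sin(kπx/L) with A = 3/2 and k = 4, use ∫_0^L sin²(kπx/L) dx = L/2 and ∫_0^L cos²(kπx/L) dx = L/2.
u² = 9/4·sin²(12*π·x) and (u')² = 324*π^2·cos²(12*π·x), and each of sin², cos² integrates to L/2 = 1/6 over (0, 1/3).
∫_0^1/3 u² dx = 3/8, so ||u||_L² = sqrt(6)/4.
∫_0^1/3 (u')² dx = 54*π^2, so ||u'||_L² = 3*sqrt(6)*π.
Ratio ||u||_L² / ||u'||_L² = 1/(12*π).
Sharp Poincaré constant on H^1_0(0, 1/3) is C_P = L/π = 1/(3*π), achieved by sin(3*π·x).
This is the k = 4 harmonic; the ratio L/(kπ) is strictly less than C_P = L/π, consistent with the sharp inequality ||u||_L² ≤ C_P ||u'||_L².


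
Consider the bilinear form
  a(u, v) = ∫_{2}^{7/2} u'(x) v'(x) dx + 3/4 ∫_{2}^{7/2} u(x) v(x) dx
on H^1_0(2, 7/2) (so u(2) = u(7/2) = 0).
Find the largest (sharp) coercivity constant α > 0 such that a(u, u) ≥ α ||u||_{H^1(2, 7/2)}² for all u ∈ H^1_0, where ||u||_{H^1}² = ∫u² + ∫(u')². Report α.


α = (27 + 16*π^2)/(4*(9 + 4*π^2))

Coercivity of a(·,·) on H^1_0(2, 7/2) means a(u, u) ≥ α ||u||_{H^1}² for every u ∈ H^1_0.
The interval has length L = 3/2, and Poincaré/coercivity depend only on L. Here a(u, u) = ∫(u')² + (3/4)·∫u².
Here 0 < c = 3/4 < 1. The condition a(u,u) ≥ α||u||_{H^1}² reads (1−α)∫(u')² ≥ (α−c)∫u². Any admissible α is ≤ 1 (rapidly oscillating u have ∫u²/∫(u')² → 0), and α = 1 would force 0 ≥ (1−c)∫u², impossible since c < 1; so 1−α > 0. By the sharp Poincaré inequality on H^1_0 of an interval of length L, ∫(u')² ≥ (π/L)²∫u² with equality for the first sine mode sin(π(x−x₀)/L) (x₀ the left endpoint), so the inequality holds for all u iff (1−α)(π/L)² ≥ α − c, i.e. α ≤ ((π/L)² + c)/((π/L)² + 1) = (1 + c(L/π)²)/(1 + (L/π)²). With (π/L)² = 4*π^2/9 and c = 3/4, the largest admissible constant is α = ((π/L)² + c)/((π/L)² + 1).
Simplifying, α = (27 + 16*π^2)/(4*(9 + 4*π^2)).


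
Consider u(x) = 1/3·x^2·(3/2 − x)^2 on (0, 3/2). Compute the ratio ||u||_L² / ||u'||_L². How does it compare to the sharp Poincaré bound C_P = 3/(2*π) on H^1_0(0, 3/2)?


||u||_L² / ||u'||_L² = sqrt(3)/4 < C_P = 3/(2*π).

u(x) = 1/3·x^2·(3/2 − x)^2, so u'(x) = x*(2*x - 3)*(4*x - 3)/6.
u(x) = 1/3·x^2·(3/2 − x)^2 vanishes at x = 0 and x = 3/2, so u ∈ H^1_0(0, 3/2). Differentiate via the product rule and integrate the resulting polynomials term by term.
  ∫_0^3/2 u² dx = ∫_0^3/2 (x^8/9 - 2*x^7/3 + 3*x^6/2 - 3*x^5/2 + 9*x^4/16) dx. Term by term:
    ∫_0^3/2 x^8/9 dx = 243/512;  ∫_0^3/2 -2*x^7/3 dx = -2187/1024;  ∫_0^3/2 3*x^6/2 dx = 6561/1792;
    ∫_0^3/2 -3*x^5/2 dx = -729/256;  ∫_0^3/2 9*x^4/16 dx = 2187/2560.
  Sum: 243/512 − 2187/1024 + 6561/1792 − 729/256 + 2187/2560 = 243/35840.
  ∫_0^3/2 (u')² dx = ∫_0^3/2 (16*x^6/9 - 8*x^5 + 13*x^4 - 9*x^3 + 9*x^2/4) dx. Term by term:
    ∫_0^3/2 16*x^6/9 dx = 243/56;  ∫_0^3/2 -8*x^5 dx = -243/16;  ∫_0^3/2 13*x^4 dx = 3159/160;
    ∫_0^3/2 -9*x^3 dx = -729/64;  ∫_0^3/2 9*x^2/4 dx = 81/32.
  Sum: 243/56 − 243/16 + 3159/160 − 729/64 + 81/32 = 81/2240.
∫_0^3/2 u² dx = 243/35840, so ||u||_L² = 9*sqrt(105)/1120.
∫_0^3/2 (u')² dx = 81/2240, so ||u'||_L² = 9*sqrt(35)/280.
Ratio ||u||_L² / ||u'||_L² = sqrt(3)/4.
Sharp Poincaré constant on H^1_0(0, 3/2) is C_P = L/π = 3/(2*π), achieved by sin(2*π/3·x).
A polynomial bump cannot attain the sharp Poincaré constant (only the first sine eigenfunction does), so the ratio is strictly less than C_P, consistent with ||u||_L² ≤ C_P ||u'||_L².


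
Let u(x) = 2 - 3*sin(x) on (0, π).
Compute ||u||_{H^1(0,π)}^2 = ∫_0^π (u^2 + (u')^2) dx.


||u||_{H^1(0,π)}^2 = -24 + 13*π

u'(x) = -3*cos(x).
Expand u² and (u')² and integrate term by term on (0, π), using: for integers n ≥ 1, ∫_0^π sin²(nx) dx = ∫_0^π cos²(nx) dx = π/2; for n ≠ n', ∫_0^π sin(nx)sin(n'x) dx = ∫_0^π cos(nx)cos(n'x) dx = 0; and by product-to-sum, ∫_0^π sin(nx)cos(n'x) dx = ½∫_0^π [sin((n+n')x) + sin((n−n')x)] dx, which is 0 when n+n' is even and 2n/(n²−n'²) when n+n' is odd (it need not vanish on (0, π)). For the constant mode: ∫_0^π 1 dx = π, ∫_0^π cos(nx) dx = 0, ∫_0^π sin(nx) dx = (1−(−1)^n)/n.
  u² squared terms: (2)²·∫1 dx = 4·π = 4*π;  (-3)²·∫sin(x)² dx = 9·π/2 = 9*π/2.
  u² cross terms: 2·(2)·(-3)·∫1·sin(x) dx = -12·(2) = -24.
  So ∫_0^π u² dx = 4*π + 9*π/2 − 24 = -24 + 17*π/2.
  (u')² squared terms: (-3)²·∫cos(x)² dx = 9·π/2 = 9*π/2.
  So ∫_0^π (u')² dx = 9*π/2.
||u||_{H^1}^2 = (-24 + 17*π/2) + (9*π/2) = -24 + 13*π.


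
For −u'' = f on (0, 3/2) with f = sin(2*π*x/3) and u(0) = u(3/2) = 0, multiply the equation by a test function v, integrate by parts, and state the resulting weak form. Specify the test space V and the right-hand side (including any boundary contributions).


V = H^1_0(0, 3/2) (so v(0) = v(3/2) = 0); weak form: ∫_0^3/2 u'v' dx = ∫_0^3/2 (sin(2*π*x/3)) v dx for all v ∈ V.

Multiply both sides by a test function v and integrate from 0 to 3/2:
  ∫_0^3/2 −u''(x) v(x) dx = ∫_0^3/2 f(x) v(x) dx.
Integrate the LHS by parts once:
  ∫_0^3/2 −u'' v dx = −[u'(x) v(x)]_0^3/2 + ∫_0^3/2 u'(x) v'(x) dx.
Thus ∫_0^3/2 u'(x) v'(x) dx = ∫_0^3/2 f(x) v(x) dx + [u'(x) v(x)]_0^3/2.
Choose V so that boundary terms are either known or forced to vanish.
u is Dirichlet: u(0) = u(3/2) = 0. Let V = H^1_0(0, 3/2); then v(0) = v(3/2) = 0, and [u' v]_0^3/2 = 0.
Weak formulation: find u (satisfying any essential BC) such that ∫_0^3/2 u'(x) v'(x) dx = ∫_0^3/2 f v dx for all v ∈ V.
Substituting f(x) = sin(2*π*x/3), the right-hand side is ∫_0^3/2 (sin(2*π*x/3)) v dx.


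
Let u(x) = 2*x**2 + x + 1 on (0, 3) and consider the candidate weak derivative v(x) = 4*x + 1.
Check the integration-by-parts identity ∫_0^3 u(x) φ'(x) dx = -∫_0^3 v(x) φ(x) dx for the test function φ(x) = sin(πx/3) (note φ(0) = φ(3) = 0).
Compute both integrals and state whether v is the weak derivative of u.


LHS = -42/π, RHS = -42/π. Yes, v = u' weakly.

u(x) = 2*x**2 + x + 1, classical derivative u'(x) = 4*x + 1.
φ(x) = sin(πx/3), so φ'(x) = π*cos(π*x/3)/3.
Note φ(0) = φ(3) = 0, so the boundary term u·φ vanishes.
LHS = ∫_0^3 u(x) φ'(x) dx = ∫_0^3 (2*π*x^2*cos(π*x/3)/3 + π*x*cos(π*x/3)/3 + π*cos(π*x/3)/3) dx. Term by term:
  ∫_0^3 π*cos(π*x/3)/3 dx = 0;  ∫_0^3 π*x*cos(π*x/3)/3 dx = -6/π;  ∫_0^3 2*π*x^2*cos(π*x/3)/3 dx = -36/π.
Sum: 0 − 6/π − 36/π = -42/π.
So LHS = -42/π.
∫_0^3 v(x) φ(x) dx = ∫_0^3 (4*x*sin(π*x/3) + sin(π*x/3)) dx. Term by term:
  ∫_0^3 4*x*sin(π*x/3) dx = 36/π;  ∫_0^3 sin(π*x/3) dx = 6/π.
Sum: 36/π + 6/π = 42/π.
So RHS = -∫_0^3 v(x) φ(x) dx = -42/π.
LHS = RHS, so the identity holds for this test φ.
Moreover u is smooth here and v(x) = u'(x) = 4*x + 1 pointwise, so the identity holds for every test function. Hence v is the weak derivative of u.


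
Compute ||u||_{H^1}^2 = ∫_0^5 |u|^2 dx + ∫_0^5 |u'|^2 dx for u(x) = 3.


||u||_{H^1}^2 = 45

The H^1 norm (squared) on an interval (0, L) is
  ||u||_{H^1}^2 = ∫_0^L u(x)^2 dx + ∫_0^L u'(x)^2 dx.
Compute u'(x) = 0.
Then u(x)^2 = 9 and u'(x)^2 = 0.
Integrate each monomial from 0 to 5 using ∫_0^5 c·x^n dx = c·5^(n+1)/(n+1):
  ∫_0^5 u(x)^2 dx = ∫_0^5 (9) dx. Term by term:
    ∫_0^5 9 dx = 45.
  ∫_0^5 u'(x)^2 dx = ∫_0^5 (0) dx. Term by term:
    ∫_0^5 0 dx = 0.
Adding: ||u||_{H^1}^2 = 45 + 0 = 45.


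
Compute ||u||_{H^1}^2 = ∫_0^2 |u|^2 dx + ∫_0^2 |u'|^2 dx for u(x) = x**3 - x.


||u||_{H^1}^2 = 5434/105

The H^1 norm (squared) on an interval (0, L) is
  ||u||_{H^1}^2 = ∫_0^L u(x)^2 dx + ∫_0^L u'(x)^2 dx.
Compute u'(x) = 3*x**2 - 1.
Then u(x)^2 = x**6 - 2*x**4 + x**2 and u'(x)^2 = 9*x**4 - 6*x**2 + 1.
Integrate each monomial from 0 to 2 using ∫_0^2 c·x^n dx = c·2^(n+1)/(n+1):
  ∫_0^2 u(x)^2 dx = ∫_0^2 (x^6 - 2*x^4 + x^2) dx. Term by term:
    ∫_0^2 x^6 dx = 128/7;  ∫_0^2 -2*x^4 dx = -64/5;  ∫_0^2 x^2 dx = 8/3.
  Sum: 128/7 − 64/5 + 8/3 = 856/105.
  ∫_0^2 u'(x)^2 dx = ∫_0^2 (9*x^4 - 6*x^2 + 1) dx. Term by term:
    ∫_0^2 9*x^4 dx = 288/5;  ∫_0^2 -6*x^2 dx = -16;  ∫_0^2 1 dx = 2.
  Sum: 288/5 − 16 + 2 = 218/5.
Adding: ||u||_{H^1}^2 = 856/105 + 218/5 = 5434/105.


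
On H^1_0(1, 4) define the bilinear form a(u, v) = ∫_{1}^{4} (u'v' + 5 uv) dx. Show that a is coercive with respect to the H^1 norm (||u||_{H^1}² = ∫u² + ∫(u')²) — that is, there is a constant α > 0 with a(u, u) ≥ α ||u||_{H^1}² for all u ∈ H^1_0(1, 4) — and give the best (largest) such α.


α = 1

Coercivity of a(·,·) on H^1_0(1, 4) means a(u, u) ≥ α ||u||_{H^1}² for every u ∈ H^1_0.
The interval has length L = 3, and Poincaré/coercivity depend only on L. Here a(u, u) = ∫(u')² + (5)·∫u².
Here c = 5 ≥ 1, so a(u,u) = ∫(u')² + c∫u² ≥ ∫(u')² + ∫u² = ||u||_{H^1}², i.e. α = 1 works. No larger α is possible: a(u,u) ≥ α||u||_{H^1}² means (1−α)∫(u')² ≥ (α−c)∫u², and for the modes u_n = sin(nπ(x−x₀)/L) (x₀ the left endpoint) one has ∫u_n²/∫(u_n')² = (L/(nπ))² → 0, so a(u_n,u_n)/||u_n||_{H^1}² → 1. Hence the optimal constant is α = 1.
Therefore α = 1.


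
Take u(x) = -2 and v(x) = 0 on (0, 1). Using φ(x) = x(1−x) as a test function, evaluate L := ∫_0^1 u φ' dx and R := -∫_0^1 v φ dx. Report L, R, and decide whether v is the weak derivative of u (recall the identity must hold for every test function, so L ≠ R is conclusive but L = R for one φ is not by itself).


LHS = 0, RHS = 0. Yes, v = u' weakly.

u(x) = -2, classical derivative u'(x) = 0.
φ(x) = x(1−x), so φ'(x) = 1 - 2*x.
Note φ(0) = φ(1) = 0, so the boundary term u·φ vanishes.
LHS = ∫_0^1 u(x) φ'(x) dx = ∫_0^1 (4*x - 2) dx. Term by term:
  ∫_0^1 4*x dx = 2;  ∫_0^1 -2 dx = -2.
Sum: 2 − 2 = 0.
So LHS = 0.
∫_0^1 v(x) φ(x) dx = ∫_0^1 (0) dx. Term by term:
  ∫_0^1 0 dx = 0.
So RHS = -∫_0^1 v(x) φ(x) dx = 0.
LHS = RHS, so the identity holds for this test φ.
Moreover u is smooth here and v(x) = u'(x) = 0 pointwise, so the identity holds for every test function. Hence v is the weak derivative of u.


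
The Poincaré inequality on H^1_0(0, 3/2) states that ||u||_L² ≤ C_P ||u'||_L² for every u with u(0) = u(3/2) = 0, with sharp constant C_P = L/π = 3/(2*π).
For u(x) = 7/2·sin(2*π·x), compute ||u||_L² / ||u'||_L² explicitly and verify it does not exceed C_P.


||u||_L² / ||u'||_L² = 1/(2*π) < C_P = 3/(2*π).

u(x) = 7/2·sin(2*π·x), so u'(x) = 7*π*cos(2*π*x).
Writing u(x) = A·sin(kπx/L) with A = 7/2 and k = 3, use ∫_0^L sin²(kπx/L) dx = L/2 and ∫_0^L cos²(kπx/L) dx = L/2.
u² = 49/4·sin²(2*π·x) and (u')² = 49*π^2·cos²(2*π·x), and each of sin², cos² integrates to L/2 = 3/4 over (0, 3/2).
∫_0^3/2 u² dx = 147/16, so ||u||_L² = 7*sqrt(3)/4.
∫_0^3/2 (u')² dx = 147*π^2/4, so ||u'||_L² = 7*sqrt(3)*π/2.
Ratio ||u||_L² / ||u'||_L² = 1/(2*π).
Sharp Poincaré constant on H^1_0(0, 3/2) is C_P = L/π = 3/(2*π), achieved by sin(2*π/3·x).
This is the k = 3 harmonic; the ratio L/(kπ) is strictly less than C_P = L/π, consistent with the sharp inequality ||u||_L² ≤ C_P ||u'||_L².
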